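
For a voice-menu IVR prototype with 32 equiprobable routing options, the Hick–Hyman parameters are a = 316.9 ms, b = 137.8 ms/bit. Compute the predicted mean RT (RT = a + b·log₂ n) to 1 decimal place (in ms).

log₂(32) = 5 bits, so RT = 316.9 + 137.8 × 5 ≈ 1005.900 ms.

1005.9 ms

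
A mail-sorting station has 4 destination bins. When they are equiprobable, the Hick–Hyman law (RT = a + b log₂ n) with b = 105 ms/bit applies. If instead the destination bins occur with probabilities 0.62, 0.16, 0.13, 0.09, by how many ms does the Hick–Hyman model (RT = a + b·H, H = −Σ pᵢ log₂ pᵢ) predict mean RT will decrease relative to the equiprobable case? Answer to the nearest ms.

48 ms

Equiprobable entropy H₀ = log₂ 4 = 2.0000 bits.
Skewed entropy H = −Σ pᵢ log₂ pᵢ = 1.5459 bits.
ΔRT = b·(H₀ − H) = 105 × 0.4541 = 47.68 ms.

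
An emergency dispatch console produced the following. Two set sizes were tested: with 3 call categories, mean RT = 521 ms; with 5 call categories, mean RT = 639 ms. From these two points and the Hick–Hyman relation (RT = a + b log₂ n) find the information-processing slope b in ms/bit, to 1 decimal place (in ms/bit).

The slope on a log₂ axis is (639 − 521) / (2.3219 − 1.5850) = 160.116 ms/bit.

160.1 ms/bit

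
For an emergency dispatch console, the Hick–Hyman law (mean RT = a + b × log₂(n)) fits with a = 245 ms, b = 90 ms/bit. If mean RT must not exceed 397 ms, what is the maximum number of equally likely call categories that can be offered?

3

90·log₂ n ≤ 397 − 245 = 152, giving log₂ n ≤ 1.6889 and n ≤ 3.224. The largest whole number is 3.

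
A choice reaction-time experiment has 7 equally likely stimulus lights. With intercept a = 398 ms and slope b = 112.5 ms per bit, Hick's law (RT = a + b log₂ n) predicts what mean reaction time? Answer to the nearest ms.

714 ms

log₂(7) = 2.8074 bits, so RT = 398 + 112.5 × 2.8074 ≈ 713.827 ms.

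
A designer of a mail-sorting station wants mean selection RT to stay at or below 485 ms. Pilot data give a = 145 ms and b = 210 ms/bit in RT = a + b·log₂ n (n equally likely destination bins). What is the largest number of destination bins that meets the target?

3

Set 145 + 210·log₂ n ≤ 485 → log₂ n ≤ (485 − 145)/210 = 1.6190.
So n ≤ 2^1.6190 = 3.072; the largest integer n is 3.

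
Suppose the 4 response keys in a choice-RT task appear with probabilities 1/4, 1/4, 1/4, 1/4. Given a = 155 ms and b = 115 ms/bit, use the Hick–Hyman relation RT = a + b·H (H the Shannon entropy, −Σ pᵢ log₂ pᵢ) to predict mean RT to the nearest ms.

385 ms

Each term −pᵢ log₂ pᵢ: 0.25·2 + 0.25·2 + 0.25·2 + 0.25·2; summed, H = 2.000 bits.
Mean RT = a + bH = 155 + 115·2.000 = 385.00 ms.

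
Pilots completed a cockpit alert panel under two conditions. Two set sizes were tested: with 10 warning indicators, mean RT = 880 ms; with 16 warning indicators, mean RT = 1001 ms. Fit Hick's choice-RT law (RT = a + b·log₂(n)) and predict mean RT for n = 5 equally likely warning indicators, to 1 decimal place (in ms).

With log₂ n on the abscissa the relation is linear; from the two conditions:
  b = (1001 − 880) / (log₂ 16 − log₂ 10) = 121 / (4 − 3.3219) = 178.447 ms/bit
  a = 880 − 178.447 × 3.3219 = 287.211 ms
Then RT(5) = 287.211 + 178.447 × log₂ 5 = 287.211 + 178.447 × 2.3219 ≈ 701.553 ms.

701.6 ms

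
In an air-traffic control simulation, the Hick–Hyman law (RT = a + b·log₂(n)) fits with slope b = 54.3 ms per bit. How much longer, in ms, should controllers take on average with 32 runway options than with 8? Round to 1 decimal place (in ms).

108.6 ms

Only the slope matters, since a is common to both: ΔRT = b·log₂(n₂/n₁).
log₂(32) − log₂(8) = log₂(32/8) = log₂(4) = 2.
ΔRT = 54.3 × 2.0000 = 108.600 ms.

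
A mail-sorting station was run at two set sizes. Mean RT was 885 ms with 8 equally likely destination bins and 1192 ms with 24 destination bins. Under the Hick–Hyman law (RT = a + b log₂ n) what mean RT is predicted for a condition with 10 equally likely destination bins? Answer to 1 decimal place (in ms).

947.4 ms

Fit slope and intercept:
  b = (1192 − 885) / (log₂ 24 − log₂ 8) = 307 / (4.5850 − 3) = 193.695 ms/bit
  a = 885 − 193.695 × 3 = 303.914 ms
Then RT(10) = 303.914 + 193.695 × log₂ 10 = 303.914 + 193.695 × 3.3219 ≈ 947.356 ms.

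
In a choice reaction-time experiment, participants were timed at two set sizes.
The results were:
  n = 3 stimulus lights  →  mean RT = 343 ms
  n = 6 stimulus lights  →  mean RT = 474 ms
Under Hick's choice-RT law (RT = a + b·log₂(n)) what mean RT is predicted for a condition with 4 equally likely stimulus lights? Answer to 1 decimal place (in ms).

397.4 ms

With log₂ n on the abscissa the relation is linear; from the two conditions:
  b = (474 − 343) / (log₂ 6 − log₂ 3) = 131 / (2.5850 − 1.5850) = 131.000 ms/bit
  a = 343 − 131.000 × 1.5850 = 135.370 ms
Then RT(4) = 135.370 + 131.000 × log₂ 4 = 135.370 + 131.000 × 2 ≈ 397.370 ms.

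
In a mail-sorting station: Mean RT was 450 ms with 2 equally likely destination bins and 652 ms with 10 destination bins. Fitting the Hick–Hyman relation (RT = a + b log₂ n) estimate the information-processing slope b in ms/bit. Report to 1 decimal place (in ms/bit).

87.0 ms/bit

b = (RT₂ − RT₁)/(log₂ n₂ − log₂ n₁) = (652 − 450)/(3.3219 − 1) = 86.997 ms/bit.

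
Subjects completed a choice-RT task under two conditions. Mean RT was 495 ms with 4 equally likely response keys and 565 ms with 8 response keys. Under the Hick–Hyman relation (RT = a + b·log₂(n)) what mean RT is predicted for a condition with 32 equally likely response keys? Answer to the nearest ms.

705 ms

Fit slope and intercept:
  b = (565 − 495) / (log₂ 8 − log₂ 4) = 70 / (3 − 2) = 70 ms/bit
  a = 495 − 70 × 2 = 355 ms
Then RT(32) = 355 + 70 × log₂ 32 = 355 + 70 × 5 ≈ 705.000 ms.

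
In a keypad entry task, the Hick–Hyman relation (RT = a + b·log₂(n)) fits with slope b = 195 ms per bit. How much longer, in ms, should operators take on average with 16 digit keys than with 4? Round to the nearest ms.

390 ms

The intercept a cancels: ΔRT = b·(log₂ n₂ − log₂ n₁) = b·log₂(n₂/n₁).
log₂(16) − log₂(4) = log₂(16/4) = log₂(4) = 2.
ΔRT = 195 × 2.0000 = 390.000 ms.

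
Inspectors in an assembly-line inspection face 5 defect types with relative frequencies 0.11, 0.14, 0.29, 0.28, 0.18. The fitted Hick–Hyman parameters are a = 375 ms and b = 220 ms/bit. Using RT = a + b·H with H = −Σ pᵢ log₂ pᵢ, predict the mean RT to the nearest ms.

864 ms

Entropy contributions −pᵢ log₂ pᵢ: 0.3503, 0.3971, 0.5179, 0.5142, 0.4453; sum H = 2.2248 bits.
RT = a + bH = 375 + 220·2.2248 = 864.46 ms.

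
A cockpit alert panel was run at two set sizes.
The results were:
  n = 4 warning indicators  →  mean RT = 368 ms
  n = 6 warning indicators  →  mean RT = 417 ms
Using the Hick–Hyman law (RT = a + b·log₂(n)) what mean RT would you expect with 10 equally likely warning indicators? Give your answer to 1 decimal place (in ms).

With log₂ n on the abscissa the relation is linear; from the two conditions:
  b = (417 − 368) / (log₂ 6 − log₂ 4) = 49 / (2.5850 − 2) = 83.766 ms/bit
  a = 368 − 83.766 × 2 = 200.468 ms
Then RT(10) = 200.468 + 83.766 × log₂ 10 = 200.468 + 83.766 × 3.3219 ≈ 478.733 ms.

478.7 ms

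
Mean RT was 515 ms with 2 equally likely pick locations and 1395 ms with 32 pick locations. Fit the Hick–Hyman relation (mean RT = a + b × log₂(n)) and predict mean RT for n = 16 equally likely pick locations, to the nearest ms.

1175 ms

Solve the two-equation system in a and b:
  b = (1395 − 515) / (log₂ 32 − log₂ 2) = 880 / (5 − 1) = 220 ms/bit
  a = 515 − 220 × 1 = 295 ms
Then RT(16) = 295 + 220 × log₂ 16 = 295 + 220 × 4 ≈ 1175.000 ms.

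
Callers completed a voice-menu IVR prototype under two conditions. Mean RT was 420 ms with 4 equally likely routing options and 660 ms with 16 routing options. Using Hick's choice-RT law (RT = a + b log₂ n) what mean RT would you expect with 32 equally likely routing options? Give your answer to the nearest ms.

780 ms

Solve the two-equation system in a and b:
  b = (660 − 420) / (log₂ 16 − log₂ 4) = 240 / (4 − 2) = 120 ms/bit
  a = 420 − 120 × 2 = 180 ms
Then RT(32) = 180 + 120 × log₂ 32 = 180 + 120 × 5 ≈ 780.000 ms.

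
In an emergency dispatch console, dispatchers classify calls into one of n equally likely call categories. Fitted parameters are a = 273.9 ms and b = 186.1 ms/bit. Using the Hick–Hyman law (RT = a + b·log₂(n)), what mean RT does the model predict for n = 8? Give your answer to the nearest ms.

832 ms

log₂(8) = 3 bits, so RT = 273.9 + 186.1 × 3 ≈ 832.200 ms.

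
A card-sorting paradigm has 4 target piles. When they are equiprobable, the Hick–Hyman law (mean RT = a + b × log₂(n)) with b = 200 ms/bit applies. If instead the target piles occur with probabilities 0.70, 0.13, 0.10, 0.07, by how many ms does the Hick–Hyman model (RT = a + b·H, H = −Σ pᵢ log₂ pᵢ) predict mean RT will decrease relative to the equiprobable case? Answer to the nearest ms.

131 ms

Equiprobable entropy H₀ = log₂ 4 = 2.0000 bits.
Skewed entropy H = −Σ pᵢ log₂ pᵢ = 1.3436 bits.
ΔRT = b·(H₀ − H) = 200 × 0.6564 = 131.28 ms.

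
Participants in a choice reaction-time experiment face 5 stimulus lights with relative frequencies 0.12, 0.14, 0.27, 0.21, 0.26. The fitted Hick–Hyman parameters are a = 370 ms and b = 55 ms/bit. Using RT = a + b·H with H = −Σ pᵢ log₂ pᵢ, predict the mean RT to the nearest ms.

494 ms

Entropy contributions −pᵢ log₂ pᵢ: 0.3671, 0.3971, 0.5100, 0.4728, 0.5053; sum H = 2.2523 bits.
RT = a + bH = 370 + 55·2.2523 = 493.88 ms.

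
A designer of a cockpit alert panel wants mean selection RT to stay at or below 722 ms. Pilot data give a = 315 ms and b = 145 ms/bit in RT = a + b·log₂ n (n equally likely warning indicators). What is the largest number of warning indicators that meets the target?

6

145·log₂ n ≤ 722 − 315 = 407, giving log₂ n ≤ 2.8069 and n ≤ 6.998. The largest whole number is 6.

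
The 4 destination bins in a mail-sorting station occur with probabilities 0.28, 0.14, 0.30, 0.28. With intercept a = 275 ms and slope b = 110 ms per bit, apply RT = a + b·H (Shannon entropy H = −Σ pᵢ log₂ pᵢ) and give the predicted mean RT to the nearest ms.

H = 0.28·log₂(1/0.28) + 0.14·log₂(1/0.14) + 0.30·log₂(1/0.30) + 0.28·log₂(1/0.28) = 1.9466 bits.
RT = 275 + 110 × 1.9466 = 489.13 ms.

489 ms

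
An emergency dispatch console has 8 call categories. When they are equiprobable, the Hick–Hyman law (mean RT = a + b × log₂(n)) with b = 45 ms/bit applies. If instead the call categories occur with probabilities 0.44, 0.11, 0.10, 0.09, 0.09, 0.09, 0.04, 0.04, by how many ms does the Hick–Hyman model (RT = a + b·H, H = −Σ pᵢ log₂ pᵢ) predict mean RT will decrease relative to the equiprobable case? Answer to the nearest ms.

22 ms

The RT saving is b·ΔH. Equiprobable H₀ = log₂(8) = 3.0000 bits; with the given probabilities H = 2.5131 bits.
b·(H₀ − H) = 45 × (3.0000 − 2.5131) = 21.91 ms.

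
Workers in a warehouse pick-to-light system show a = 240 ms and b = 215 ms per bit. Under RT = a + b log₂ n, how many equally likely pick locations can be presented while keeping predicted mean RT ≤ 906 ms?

8

Information budget: (906 − 240)/215 = 3.0977 bits, so n ≤ 2^3.0977 = 8.560 → at most 8.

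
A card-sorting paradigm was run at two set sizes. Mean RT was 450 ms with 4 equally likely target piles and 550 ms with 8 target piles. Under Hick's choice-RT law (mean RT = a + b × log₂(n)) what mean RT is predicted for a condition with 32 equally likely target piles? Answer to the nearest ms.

750 ms

Solve the two-equation system in a and b:
  b = (550 − 450) / (log₂ 8 − log₂ 4) = 100 / (3 − 2) = 100 ms/bit
  a = 450 − 100 × 2 = 250 ms
Then RT(32) = 250 + 100 × log₂ 32 = 250 + 100 × 5 ≈ 750.000 ms.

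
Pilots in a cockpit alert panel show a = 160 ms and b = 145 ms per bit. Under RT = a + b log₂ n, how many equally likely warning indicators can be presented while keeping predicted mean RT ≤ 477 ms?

4

Information budget: (477 − 160)/145 = 2.1862 bits, so n ≤ 2^2.1862 = 4.551 → at most 4.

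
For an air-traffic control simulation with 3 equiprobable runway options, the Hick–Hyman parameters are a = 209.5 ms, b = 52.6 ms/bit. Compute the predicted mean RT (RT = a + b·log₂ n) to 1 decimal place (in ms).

292.9 ms

log₂(3) = 1.5850 bits, so RT = 209.5 + 52.6 × 1.5850 ≈ 292.869 ms.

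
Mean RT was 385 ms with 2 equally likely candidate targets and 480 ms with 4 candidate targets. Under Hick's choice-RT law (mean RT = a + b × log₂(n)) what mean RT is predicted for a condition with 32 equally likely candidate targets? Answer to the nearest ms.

Fit slope and intercept:
  b = (480 − 385) / (log₂ 4 − log₂ 2) = 95 / (2 − 1) = 95 ms/bit
  a = 385 − 95 × 1 = 290 ms
Then RT(32) = 290 + 95 × log₂ 32 = 290 + 95 × 5 ≈ 765.000 ms.

765 ms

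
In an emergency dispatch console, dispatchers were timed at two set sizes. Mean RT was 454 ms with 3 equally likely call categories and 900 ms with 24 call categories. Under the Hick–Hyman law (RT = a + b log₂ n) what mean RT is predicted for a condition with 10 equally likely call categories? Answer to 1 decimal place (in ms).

Solve the two-equation system in a and b:
  b = (900 − 454) / (log₂ 24 − log₂ 3) = 446 / (4.5850 − 1.5850) = 148.667 ms/bit
  a = 454 − 148.667 × 1.5850 = 218.369 ms
Then RT(10) = 218.369 + 148.667 × log₂ 10 = 218.369 + 148.667 × 3.3219 ≈ 712.229 ms.

712.2 ms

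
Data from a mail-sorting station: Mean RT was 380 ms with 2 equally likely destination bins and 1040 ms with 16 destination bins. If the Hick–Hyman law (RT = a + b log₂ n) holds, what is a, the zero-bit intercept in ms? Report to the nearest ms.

b = (RT₂ − RT₁)/(log₂ n₂ − log₂ n₁) = (1040 − 380)/(4 − 1) = 220 ms/bit.
a = RT₁ − b·log₂ n₁ = 380 − 220 × 1 = 160.000 ms.

160 ms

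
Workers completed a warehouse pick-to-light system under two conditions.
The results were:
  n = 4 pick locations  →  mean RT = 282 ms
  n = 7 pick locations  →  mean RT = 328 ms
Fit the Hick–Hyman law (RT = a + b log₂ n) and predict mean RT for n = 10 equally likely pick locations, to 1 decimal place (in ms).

357.3 ms

With log₂ n on the abscissa the relation is linear; from the two conditions:
  b = (328 − 282) / (log₂ 7 − log₂ 4) = 46 / (2.8074 − 2) = 56.976 ms/bit
  a = 282 − 56.976 × 2 = 168.048 ms
Then RT(10) = 168.048 + 56.976 × log₂ 10 = 168.048 + 56.976 × 3.3219 ≈ 357.318 ms.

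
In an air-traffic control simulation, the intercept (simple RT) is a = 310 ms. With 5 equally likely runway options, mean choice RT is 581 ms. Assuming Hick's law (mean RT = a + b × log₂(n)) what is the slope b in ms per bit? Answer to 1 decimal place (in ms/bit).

116.7 ms/bit

b = (581 − 310) / log₂(5) = 271 / 2.3219 = 116.713 ms/bit.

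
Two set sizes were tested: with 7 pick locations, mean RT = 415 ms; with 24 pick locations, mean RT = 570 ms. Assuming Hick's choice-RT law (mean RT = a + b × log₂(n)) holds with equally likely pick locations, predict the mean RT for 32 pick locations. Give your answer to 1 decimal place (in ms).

Solve the two-equation system in a and b:
  b = (570 − 415) / (log₂ 24 − log₂ 7) = 155 / (4.5850 − 2.8074) = 87.196 ms/bit
  a = 415 − 87.196 × 2.8074 = 170.210 ms
Then RT(32) = 170.210 + 87.196 × log₂ 32 = 170.210 + 87.196 × 5 ≈ 606.190 ms.

606.2 ms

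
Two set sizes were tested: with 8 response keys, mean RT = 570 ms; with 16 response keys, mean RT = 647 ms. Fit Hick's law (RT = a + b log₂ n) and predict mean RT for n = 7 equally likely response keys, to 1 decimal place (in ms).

With log₂ n on the abscissa the relation is linear; from the two conditions:
  b = (647 − 570) / (log₂ 16 − log₂ 8) = 77 / (4 − 3) = 77.000 ms/bit
  a = 570 − 77.000 × 3 = 339.000 ms
Then RT(7) = 339.000 + 77.000 × log₂ 7 = 339.000 + 77.000 × 2.8074 ≈ 555.166 ms.

555.2 ms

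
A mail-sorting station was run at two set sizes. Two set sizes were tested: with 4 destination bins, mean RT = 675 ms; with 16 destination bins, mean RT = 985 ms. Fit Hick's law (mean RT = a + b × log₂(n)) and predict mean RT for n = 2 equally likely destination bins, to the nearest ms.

With log₂ n on the abscissa the relation is linear; from the two conditions:
  b = (985 − 675) / (log₂ 16 − log₂ 4) = 310 / (4 − 2) = 155 ms/bit
  a = 675 − 155 × 2 = 365 ms
Then RT(2) = 365 + 155 × log₂ 2 = 365 + 155 × 1 ≈ 520.000 ms.

520 ms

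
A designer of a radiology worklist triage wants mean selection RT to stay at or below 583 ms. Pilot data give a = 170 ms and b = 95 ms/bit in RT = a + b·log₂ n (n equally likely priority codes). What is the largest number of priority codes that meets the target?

95·log₂ n ≤ 583 − 170 = 413, giving log₂ n ≤ 4.3474 and n ≤ 20.356. The largest whole number is 20.

20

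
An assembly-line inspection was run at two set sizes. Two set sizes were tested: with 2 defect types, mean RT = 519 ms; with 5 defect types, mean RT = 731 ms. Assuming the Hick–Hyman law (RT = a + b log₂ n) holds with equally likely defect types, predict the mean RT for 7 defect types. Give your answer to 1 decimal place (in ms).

Solve the two-equation system in a and b:
  b = (731 − 519) / (log₂ 5 − log₂ 2) = 212 / (2.3219 − 1) = 160.372 ms/bit
  a = 519 − 160.372 × 1 = 358.628 ms
Then RT(7) = 358.628 + 160.372 × log₂ 7 = 358.628 + 160.372 × 2.8074 ≈ 808.849 ms.

808.8 ms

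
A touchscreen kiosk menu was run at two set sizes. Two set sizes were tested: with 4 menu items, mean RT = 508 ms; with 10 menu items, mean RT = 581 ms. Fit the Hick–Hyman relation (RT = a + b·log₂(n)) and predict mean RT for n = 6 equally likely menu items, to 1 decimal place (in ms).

Fit slope and intercept:
  b = (581 − 508) / (log₂ 10 − log₂ 4) = 73 / (3.3219 − 2) = 55.222 ms/bit
  a = 508 − 55.222 × 2 = 397.555 ms
Then RT(6) = 397.555 + 55.222 × log₂ 6 = 397.555 + 55.222 × 2.5850 ≈ 540.303 ms.

540.3 ms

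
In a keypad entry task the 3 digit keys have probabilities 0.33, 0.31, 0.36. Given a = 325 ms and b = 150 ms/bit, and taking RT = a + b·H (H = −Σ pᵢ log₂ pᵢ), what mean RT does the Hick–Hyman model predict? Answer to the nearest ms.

562 ms

Entropy contributions −pᵢ log₂ pᵢ: 0.5278, 0.5238, 0.5306; sum H = 1.5822 bits.
RT = a + bH = 325 + 150·1.5822 = 562.33 ms.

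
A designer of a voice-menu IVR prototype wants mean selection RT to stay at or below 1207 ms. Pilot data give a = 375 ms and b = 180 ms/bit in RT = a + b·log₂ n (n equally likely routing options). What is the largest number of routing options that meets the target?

Information budget: (1207 − 375)/180 = 4.6222 bits, so n ≤ 2^4.6222 = 24.628 → at most 24.

24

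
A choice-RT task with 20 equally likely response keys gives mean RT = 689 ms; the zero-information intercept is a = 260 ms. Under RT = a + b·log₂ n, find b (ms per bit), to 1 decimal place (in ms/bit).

99.3 ms/bit

b = (689 − 260) / log₂(20) = 429 / 4.3219 = 99.261 ms/bit.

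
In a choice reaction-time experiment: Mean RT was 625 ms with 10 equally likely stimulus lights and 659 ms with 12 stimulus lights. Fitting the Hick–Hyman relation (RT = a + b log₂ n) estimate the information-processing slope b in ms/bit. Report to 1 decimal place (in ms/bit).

The slope on a log₂ axis is (659 − 625) / (3.5850 − 3.3219) = 129.261 ms/bit.

129.3 ms/bit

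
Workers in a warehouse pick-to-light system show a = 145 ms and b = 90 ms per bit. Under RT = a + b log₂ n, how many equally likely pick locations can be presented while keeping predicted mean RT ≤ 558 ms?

Information budget: (558 − 145)/90 = 4.5889 bits, so n ≤ 2^4.5889 = 24.065 → at most 24.

24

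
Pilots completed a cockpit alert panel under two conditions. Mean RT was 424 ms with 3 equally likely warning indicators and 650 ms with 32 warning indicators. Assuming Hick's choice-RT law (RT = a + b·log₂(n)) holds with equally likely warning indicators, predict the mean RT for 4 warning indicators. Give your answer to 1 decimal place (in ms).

451.5 ms

With log₂ n on the abscissa the relation is linear; from the two conditions:
  b = (650 − 424) / (log₂ 32 − log₂ 3) = 226 / (5 − 1.5850) = 66.178 ms/bit
  a = 424 − 66.178 × 1.5850 = 319.111 ms
Then RT(4) = 319.111 + 66.178 × log₂ 4 = 319.111 + 66.178 × 2 ≈ 451.466 ms.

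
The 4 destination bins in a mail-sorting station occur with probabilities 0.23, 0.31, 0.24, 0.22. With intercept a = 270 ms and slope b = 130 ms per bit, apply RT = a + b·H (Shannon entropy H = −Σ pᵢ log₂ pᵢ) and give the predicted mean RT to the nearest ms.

528 ms

H = 0.23·log₂(1/0.23) + 0.31·log₂(1/0.31) + 0.24·log₂(1/0.24) + 0.22·log₂(1/0.22) = 1.9862 bits.
RT = 270 + 130 × 1.9862 = 528.20 ms.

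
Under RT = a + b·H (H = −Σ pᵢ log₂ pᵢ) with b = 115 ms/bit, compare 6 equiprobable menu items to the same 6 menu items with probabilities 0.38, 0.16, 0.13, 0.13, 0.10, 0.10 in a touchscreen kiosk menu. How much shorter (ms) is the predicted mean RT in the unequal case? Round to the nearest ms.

23 ms

The RT saving is b·ΔH. Equiprobable H₀ = log₂(6) = 2.5850 bits; with the given probabilities H = 2.3831 bits.
b·(H₀ − H) = 115 × (2.5850 − 2.3831) = 23.21 ms.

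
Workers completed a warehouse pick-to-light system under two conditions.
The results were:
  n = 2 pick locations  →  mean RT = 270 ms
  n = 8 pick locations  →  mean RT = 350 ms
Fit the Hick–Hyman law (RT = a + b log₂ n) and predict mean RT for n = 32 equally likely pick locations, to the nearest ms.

430 ms

With log₂ n on the abscissa the relation is linear; from the two conditions:
  b = (350 − 270) / (log₂ 8 − log₂ 2) = 80 / (3 − 1) = 40 ms/bit
  a = 270 − 40 × 1 = 230 ms
Then RT(32) = 230 + 40 × log₂ 32 = 230 + 40 × 5 ≈ 430.000 ms.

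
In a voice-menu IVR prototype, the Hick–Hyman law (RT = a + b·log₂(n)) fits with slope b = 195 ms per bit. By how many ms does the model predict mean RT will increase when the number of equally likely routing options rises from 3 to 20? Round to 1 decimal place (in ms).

Only the slope matters, since a is common to both: ΔRT = b·log₂(n₂/n₁).
log₂(20) − log₂(3) = 4.3219 − 1.5850 = 2.7370.
ΔRT = 195 × 2.7370 = 533.708 ms.

533.7 ms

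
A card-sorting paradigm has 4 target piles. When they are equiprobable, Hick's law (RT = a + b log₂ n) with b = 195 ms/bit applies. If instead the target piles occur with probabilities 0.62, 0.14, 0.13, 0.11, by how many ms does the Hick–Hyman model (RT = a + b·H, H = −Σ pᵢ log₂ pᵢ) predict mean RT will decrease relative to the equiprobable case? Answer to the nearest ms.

86 ms

The RT saving is b·ΔH. Equiprobable H₀ = log₂(4) = 2.0000 bits; with the given probabilities H = 1.5576 bits.
b·(H₀ − H) = 195 × (2.0000 − 1.5576) = 86.26 ms.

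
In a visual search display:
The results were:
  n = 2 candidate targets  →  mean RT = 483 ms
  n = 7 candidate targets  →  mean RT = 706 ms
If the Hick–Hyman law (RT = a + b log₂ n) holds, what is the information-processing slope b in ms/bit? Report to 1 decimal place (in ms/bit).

b = (RT₂ − RT₁)/(log₂ n₂ − log₂ n₁) = (706 − 483)/(2.8074 − 1) = 123.385 ms/bit.

123.4 ms/bit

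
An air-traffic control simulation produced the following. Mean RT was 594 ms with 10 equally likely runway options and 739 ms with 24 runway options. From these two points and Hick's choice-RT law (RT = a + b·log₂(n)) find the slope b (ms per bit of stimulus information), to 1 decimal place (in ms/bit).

114.8 ms/bit

b = (RT₂ − RT₁)/(log₂ n₂ − log₂ n₁) = (739 − 594)/(4.5850 − 3.3219) = 114.803 ms/bit.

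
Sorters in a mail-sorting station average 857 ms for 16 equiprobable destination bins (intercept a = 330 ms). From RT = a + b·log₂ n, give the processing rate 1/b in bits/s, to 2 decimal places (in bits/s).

7.59 bits/s

b = (857 − 330)/log₂ 16 = 527/4 = 131.750 ms per bit = 0.13175 s/bit; the reciprocal is 7.590 bits/s.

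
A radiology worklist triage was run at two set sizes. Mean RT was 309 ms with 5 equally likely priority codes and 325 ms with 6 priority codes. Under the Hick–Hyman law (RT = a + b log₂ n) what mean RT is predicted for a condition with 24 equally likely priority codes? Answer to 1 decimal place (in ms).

446.7 ms

Solve the two-equation system in a and b:
  b = (325 − 309) / (log₂ 6 − log₂ 5) = 16 / (2.5850 − 2.3219) = 60.829 ms/bit
  a = 309 − 60.829 × 2.3219 = 167.760 ms
Then RT(24) = 167.760 + 60.829 × log₂ 24 = 167.760 + 60.829 × 4.5850 ≈ 446.657 ms.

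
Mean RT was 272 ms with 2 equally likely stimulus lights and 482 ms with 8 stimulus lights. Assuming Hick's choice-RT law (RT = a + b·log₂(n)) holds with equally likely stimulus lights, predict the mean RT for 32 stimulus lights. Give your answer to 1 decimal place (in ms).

With log₂ n on the abscissa the relation is linear; from the two conditions:
  b = (482 − 272) / (log₂ 8 − log₂ 2) = 210 / (3 − 1) = 105.000 ms/bit
  a = 272 − 105.000 × 1 = 167.000 ms
Then RT(32) = 167.000 + 105.000 × log₂ 32 = 167.000 + 105.000 × 5 ≈ 692.000 ms.

692.0 ms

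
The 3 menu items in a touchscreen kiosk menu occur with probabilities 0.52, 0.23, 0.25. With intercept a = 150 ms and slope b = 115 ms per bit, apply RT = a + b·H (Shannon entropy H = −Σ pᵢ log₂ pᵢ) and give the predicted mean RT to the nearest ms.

320 ms

H = 0.52·log₂(1/0.52) + 0.23·log₂(1/0.23) + 0.25·log₂(1/0.25) = 1.4782 bits.
RT = 150 + 115 × 1.4782 = 320.00 ms.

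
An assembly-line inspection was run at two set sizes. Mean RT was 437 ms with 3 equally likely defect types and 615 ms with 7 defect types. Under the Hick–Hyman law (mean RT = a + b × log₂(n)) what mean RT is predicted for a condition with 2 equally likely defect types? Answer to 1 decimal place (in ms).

Solve the two-equation system in a and b:
  b = (615 − 437) / (log₂ 7 − log₂ 3) = 178 / (2.8074 − 1.5850) = 145.616 ms/bit
  a = 437 − 145.616 × 1.5850 = 206.204 ms
Then RT(2) = 206.204 + 145.616 × log₂ 2 = 206.204 + 145.616 × 1 ≈ 351.820 ms.

351.8 ms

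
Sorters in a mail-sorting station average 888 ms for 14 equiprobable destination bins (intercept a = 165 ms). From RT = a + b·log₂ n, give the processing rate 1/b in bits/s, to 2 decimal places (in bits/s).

Choice component = 888 − 165 = 723 ms over log₂(14) = 3.8074 bits.
b = 723 / 3.8074 = 189.896 ms/bit, so 1/b = 5.266 bits/s.

5.27 bits/s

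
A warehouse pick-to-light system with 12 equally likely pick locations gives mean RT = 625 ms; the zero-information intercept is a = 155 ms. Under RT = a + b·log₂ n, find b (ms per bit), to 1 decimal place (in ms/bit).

131.1 ms/bit

log₂(12) = 3.5850 bits.
b = (RT − a)/log₂ n = (625 − 155) / 3.5850 = 131.103 ms/bit.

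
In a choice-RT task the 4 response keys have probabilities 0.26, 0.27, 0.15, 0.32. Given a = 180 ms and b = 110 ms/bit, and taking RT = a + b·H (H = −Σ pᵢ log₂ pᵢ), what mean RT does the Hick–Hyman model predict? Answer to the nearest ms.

Entropy contributions −pᵢ log₂ pᵢ: 0.5053, 0.5100, 0.4105, 0.5260; sum H = 1.9519 bits.
RT = a + bH = 180 + 110·1.9519 = 394.71 ms.

395 ms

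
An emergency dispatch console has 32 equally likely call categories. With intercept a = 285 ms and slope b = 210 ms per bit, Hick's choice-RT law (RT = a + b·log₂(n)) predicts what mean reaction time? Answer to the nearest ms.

log₂(32) = 5 bits, so RT = 285 + 210 × 5 ≈ 1335.000 ms.

1335 ms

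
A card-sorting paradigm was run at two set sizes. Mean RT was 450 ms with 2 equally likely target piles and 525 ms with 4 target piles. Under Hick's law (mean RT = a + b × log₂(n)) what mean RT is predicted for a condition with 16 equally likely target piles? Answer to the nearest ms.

With log₂ n on the abscissa the relation is linear; from the two conditions:
  b = (525 − 450) / (log₂ 4 − log₂ 2) = 75 / (2 − 1) = 75 ms/bit
  a = 450 − 75 × 1 = 375 ms
Then RT(16) = 375 + 75 × log₂ 16 = 375 + 75 × 4 ≈ 675.000 ms.

675 ms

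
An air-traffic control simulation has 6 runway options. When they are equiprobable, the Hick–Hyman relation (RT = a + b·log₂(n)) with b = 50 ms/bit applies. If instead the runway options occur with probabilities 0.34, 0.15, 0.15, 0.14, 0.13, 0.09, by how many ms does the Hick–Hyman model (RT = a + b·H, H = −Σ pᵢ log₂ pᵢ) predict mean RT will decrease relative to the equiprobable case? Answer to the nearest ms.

Equiprobable entropy H₀ = log₂ 6 = 2.5850 bits.
Skewed entropy H = −Σ pᵢ log₂ pᵢ = 2.4427 bits.
ΔRT = b·(H₀ − H) = 50 × 0.1423 = 7.11 ms.

7 ms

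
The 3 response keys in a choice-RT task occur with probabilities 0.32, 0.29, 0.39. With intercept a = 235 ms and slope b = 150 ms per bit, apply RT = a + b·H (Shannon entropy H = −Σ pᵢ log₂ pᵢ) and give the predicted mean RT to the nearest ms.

H = 0.32·log₂(1/0.32) + 0.29·log₂(1/0.29) + 0.39·log₂(1/0.39) = 1.5737 bits.
RT = 235 + 150 × 1.5737 = 471.06 ms.

471 ms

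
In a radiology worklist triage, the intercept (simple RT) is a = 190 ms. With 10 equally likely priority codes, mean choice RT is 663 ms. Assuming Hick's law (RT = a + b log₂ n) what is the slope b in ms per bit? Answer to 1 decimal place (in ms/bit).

142.4 ms/bit

10 alternatives carry log₂ 10 = 3.3219 bits; the choice cost is 663 − 190 = 473 ms, so b = 473/3.3219 = 142.387 ms/bit.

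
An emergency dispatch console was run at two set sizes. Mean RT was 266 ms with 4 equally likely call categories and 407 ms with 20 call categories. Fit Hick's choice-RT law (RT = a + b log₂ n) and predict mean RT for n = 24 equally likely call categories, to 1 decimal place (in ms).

Solve the two-equation system in a and b:
  b = (407 − 266) / (log₂ 20 − log₂ 4) = 141 / (4.3219 − 2) = 60.725 ms/bit
  a = 266 − 60.725 × 2 = 144.549 ms
Then RT(24) = 144.549 + 60.725 × log₂ 24 = 144.549 + 60.725 × 4.5850 ≈ 422.973 ms.

423.0 ms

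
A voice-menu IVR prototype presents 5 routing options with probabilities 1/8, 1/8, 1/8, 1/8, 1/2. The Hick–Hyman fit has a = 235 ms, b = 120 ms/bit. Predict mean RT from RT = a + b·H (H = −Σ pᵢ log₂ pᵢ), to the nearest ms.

Each term −pᵢ log₂ pᵢ: 0.125·3 + 0.125·3 + 0.125·3 + 0.125·3 + 0.5·1; summed, H = 2.000 bits.
Mean RT = a + bH = 235 + 120·2.000 = 475.00 ms.

475 ms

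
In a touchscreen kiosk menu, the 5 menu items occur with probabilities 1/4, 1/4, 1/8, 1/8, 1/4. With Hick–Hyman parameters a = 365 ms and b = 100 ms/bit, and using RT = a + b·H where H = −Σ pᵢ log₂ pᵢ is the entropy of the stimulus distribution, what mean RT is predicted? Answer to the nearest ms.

Each term −pᵢ log₂ pᵢ: 0.25·2 + 0.25·2 + 0.125·3 + 0.125·3 + 0.25·2; summed, H = 2.250 bits.
Mean RT = a + bH = 365 + 100·2.250 = 590.00 ms.

590 ms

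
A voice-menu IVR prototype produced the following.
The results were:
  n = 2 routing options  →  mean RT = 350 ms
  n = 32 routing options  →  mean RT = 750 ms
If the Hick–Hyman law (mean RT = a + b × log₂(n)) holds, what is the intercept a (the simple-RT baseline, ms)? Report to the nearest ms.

250 ms

b = (RT₂ − RT₁)/(log₂ n₂ − log₂ n₁) = (750 − 350)/(5 − 1) = 100 ms/bit.
a = RT₁ − b·log₂ n₁ = 350 − 100 × 1 = 250.000 ms.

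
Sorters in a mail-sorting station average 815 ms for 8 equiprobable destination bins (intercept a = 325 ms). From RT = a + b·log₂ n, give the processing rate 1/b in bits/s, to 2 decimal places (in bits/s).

Choice component = 815 − 325 = 490 ms over log₂(8) = 3 bits.
b = 490 / 3 = 163.333 ms/bit, so 1/b = 6.122 bits/s.

6.12 bits/s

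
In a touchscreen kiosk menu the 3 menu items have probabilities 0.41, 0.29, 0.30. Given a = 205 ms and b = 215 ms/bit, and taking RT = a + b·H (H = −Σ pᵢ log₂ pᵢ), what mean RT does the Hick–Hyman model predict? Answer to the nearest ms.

542 ms

Entropy contributions −pᵢ log₂ pᵢ: 0.5274, 0.5179, 0.5211; sum H = 1.5664 bits.
RT = a + bH = 205 + 215·1.5664 = 541.77 ms.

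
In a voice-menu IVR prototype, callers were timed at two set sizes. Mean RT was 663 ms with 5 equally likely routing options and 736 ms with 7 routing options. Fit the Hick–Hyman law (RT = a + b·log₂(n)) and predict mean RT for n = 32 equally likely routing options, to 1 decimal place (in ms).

RT is linear in log₂ n, so two points fix the line:
  b = (736 − 663) / (log₂ 7 − log₂ 5) = 73 / (2.8074 − 2.3219) = 150.383 ms/bit
  a = 663 − 150.383 × 2.3219 = 313.821 ms
Then RT(32) = 313.821 + 150.383 × log₂ 32 = 313.821 + 150.383 × 5 ≈ 1065.737 ms.

1065.7 ms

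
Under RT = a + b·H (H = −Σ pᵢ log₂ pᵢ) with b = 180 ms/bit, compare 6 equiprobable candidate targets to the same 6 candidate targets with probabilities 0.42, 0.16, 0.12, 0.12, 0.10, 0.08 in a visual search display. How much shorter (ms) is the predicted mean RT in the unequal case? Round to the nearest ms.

Equiprobable entropy H₀ = log₂ 6 = 2.5850 bits.
Skewed entropy H = −Σ pᵢ log₂ pᵢ = 2.3065 bits.
ΔRT = b·(H₀ − H) = 180 × 0.2785 = 50.12 ms.

50 ms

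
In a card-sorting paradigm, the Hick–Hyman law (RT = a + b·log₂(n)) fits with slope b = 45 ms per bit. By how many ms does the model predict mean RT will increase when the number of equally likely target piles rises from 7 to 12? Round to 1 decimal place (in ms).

35.0 ms

The intercept a cancels: ΔRT = b·(log₂ n₂ − log₂ n₁) = b·log₂(n₂/n₁).
log₂(12) − log₂(7) = 3.5850 − 2.8074 = 0.7776.
ΔRT = 45 × 0.7776 = 34.992 ms.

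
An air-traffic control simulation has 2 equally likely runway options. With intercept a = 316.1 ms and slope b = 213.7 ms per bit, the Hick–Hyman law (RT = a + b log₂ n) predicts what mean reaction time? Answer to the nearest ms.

log₂(2) = 1 bits, so RT = 316.1 + 213.7 × 1 ≈ 529.800 ms.

530 ms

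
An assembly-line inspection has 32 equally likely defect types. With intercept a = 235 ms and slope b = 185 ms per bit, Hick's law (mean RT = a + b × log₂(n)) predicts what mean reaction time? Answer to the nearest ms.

1160 ms

log₂(32) = 5 bits, so RT = 235 + 185 × 5 ≈ 1160.000 ms.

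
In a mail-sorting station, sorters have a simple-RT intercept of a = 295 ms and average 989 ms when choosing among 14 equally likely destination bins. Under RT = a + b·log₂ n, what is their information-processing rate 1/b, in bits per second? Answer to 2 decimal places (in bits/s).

5.49 bits/s

b = (989 − 295)/log₂ 14 = 694/3.8074 = 182.279 ms per bit = 0.18228 s/bit; the reciprocal is 5.486 bits/s.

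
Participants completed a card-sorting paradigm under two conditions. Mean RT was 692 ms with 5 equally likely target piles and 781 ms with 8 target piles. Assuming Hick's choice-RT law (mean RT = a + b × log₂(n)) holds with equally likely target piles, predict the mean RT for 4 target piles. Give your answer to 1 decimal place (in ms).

649.7 ms

Solve the two-equation system in a and b:
  b = (781 − 692) / (log₂ 8 − log₂ 5) = 89 / (3 − 2.3219) = 131.255 ms/bit
  a = 692 − 131.255 × 2.3219 = 387.236 ms
Then RT(4) = 387.236 + 131.255 × log₂ 4 = 387.236 + 131.255 × 2 ≈ 649.745 ms.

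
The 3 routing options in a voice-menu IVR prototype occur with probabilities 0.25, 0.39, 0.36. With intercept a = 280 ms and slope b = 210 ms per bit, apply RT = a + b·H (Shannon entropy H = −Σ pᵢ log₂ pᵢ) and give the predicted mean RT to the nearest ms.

H = 0.25·log₂(1/0.25) + 0.39·log₂(1/0.39) + 0.36·log₂(1/0.36) = 1.5604 bits.
RT = 280 + 210 × 1.5604 = 607.69 ms.

608 ms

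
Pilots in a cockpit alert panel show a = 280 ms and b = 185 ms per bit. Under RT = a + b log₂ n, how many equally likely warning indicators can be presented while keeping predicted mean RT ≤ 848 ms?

185·log₂ n ≤ 848 − 280 = 568, giving log₂ n ≤ 3.0703 and n ≤ 8.399. The largest whole number is 8.

8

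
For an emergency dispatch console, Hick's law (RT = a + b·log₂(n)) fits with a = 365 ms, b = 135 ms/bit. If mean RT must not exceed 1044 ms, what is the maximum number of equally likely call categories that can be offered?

32

Set 365 + 135·log₂ n ≤ 1044 → log₂ n ≤ (1044 − 365)/135 = 5.0296.
So n ≤ 2^5.0296 = 32.664; the largest integer n is 32.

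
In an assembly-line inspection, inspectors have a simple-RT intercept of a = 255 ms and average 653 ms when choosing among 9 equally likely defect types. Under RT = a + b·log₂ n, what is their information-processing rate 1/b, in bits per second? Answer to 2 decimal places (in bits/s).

b = (653 − 255)/log₂ 9 = 398/3.1699 = 125.555 ms per bit = 0.12556 s/bit; the reciprocal is 7.965 bits/s.

7.96 bits/s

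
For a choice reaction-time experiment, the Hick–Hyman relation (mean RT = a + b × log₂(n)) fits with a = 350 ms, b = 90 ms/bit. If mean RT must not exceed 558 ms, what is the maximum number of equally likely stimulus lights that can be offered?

4

90·log₂ n ≤ 558 − 350 = 208, giving log₂ n ≤ 2.3111 and n ≤ 4.963. The largest whole number is 4.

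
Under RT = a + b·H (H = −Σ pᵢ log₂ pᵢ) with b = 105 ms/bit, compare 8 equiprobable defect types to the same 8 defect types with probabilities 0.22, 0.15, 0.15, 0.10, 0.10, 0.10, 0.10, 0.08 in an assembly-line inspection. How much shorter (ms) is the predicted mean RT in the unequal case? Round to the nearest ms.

The RT saving is b·ΔH. Equiprobable H₀ = log₂(8) = 3.0000 bits; with the given probabilities H = 2.9219 bits.
b·(H₀ − H) = 105 × (3.0000 − 2.9219) = 8.20 ms.

8 ms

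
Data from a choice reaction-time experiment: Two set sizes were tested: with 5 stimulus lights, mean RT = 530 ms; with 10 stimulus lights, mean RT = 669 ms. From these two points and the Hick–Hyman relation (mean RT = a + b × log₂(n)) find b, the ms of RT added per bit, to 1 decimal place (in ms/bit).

b = (RT₂ − RT₁)/(log₂ n₂ − log₂ n₁) = (669 − 530)/(3.3219 − 2.3219) = 139.000 ms/bit.

139.0 ms/bit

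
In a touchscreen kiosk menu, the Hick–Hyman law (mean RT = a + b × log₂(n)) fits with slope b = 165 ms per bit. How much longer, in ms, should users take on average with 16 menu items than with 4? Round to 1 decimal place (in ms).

The intercept a cancels: ΔRT = b·(log₂ n₂ − log₂ n₁) = b·log₂(n₂/n₁).
log₂(16) − log₂(4) = log₂(16/4) = log₂(4) = 2.
ΔRT = 165 × 2.0000 = 330.000 ms.

330.0 ms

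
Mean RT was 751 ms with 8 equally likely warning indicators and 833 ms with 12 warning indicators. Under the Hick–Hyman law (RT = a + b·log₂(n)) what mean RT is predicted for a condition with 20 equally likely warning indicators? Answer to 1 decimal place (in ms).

936.3 ms

Fit slope and intercept:
  b = (833 − 751) / (log₂ 12 − log₂ 8) = 82 / (3.5850 − 3) = 140.180 ms/bit
  a = 751 − 140.180 × 3 = 330.460 ms
Then RT(20) = 330.460 + 140.180 × log₂ 20 = 330.460 + 140.180 × 4.3219 ≈ 936.308 ms.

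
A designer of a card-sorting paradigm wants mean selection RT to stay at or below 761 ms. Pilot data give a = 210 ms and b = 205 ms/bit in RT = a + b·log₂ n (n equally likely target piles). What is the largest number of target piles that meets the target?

6

Set 210 + 205·log₂ n ≤ 761 → log₂ n ≤ (761 − 210)/205 = 2.6878.
So n ≤ 2^2.6878 = 6.443; the largest integer n is 6.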